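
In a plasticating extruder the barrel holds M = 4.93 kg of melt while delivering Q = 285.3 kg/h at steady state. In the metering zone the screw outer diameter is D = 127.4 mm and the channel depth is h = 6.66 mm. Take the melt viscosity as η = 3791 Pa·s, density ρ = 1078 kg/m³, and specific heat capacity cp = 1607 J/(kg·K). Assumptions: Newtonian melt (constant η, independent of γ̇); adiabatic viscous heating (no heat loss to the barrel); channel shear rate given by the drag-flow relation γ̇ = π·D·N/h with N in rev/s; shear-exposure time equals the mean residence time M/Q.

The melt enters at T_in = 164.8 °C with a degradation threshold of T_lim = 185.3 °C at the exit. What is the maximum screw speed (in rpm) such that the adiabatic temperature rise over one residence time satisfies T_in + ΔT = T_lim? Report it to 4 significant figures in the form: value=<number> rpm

Q_s = Q / 3600 = 285.3 / 3600 = 0.07925 kg/s
Mean residence time: t_res = M/Q_s = 4.93 kg / 0.07925 kg/s = 62.2082 s
Convert to metres: D = 0.1274 m, h = 0.00666 m
ΔT_a = T_lim − T_in = 185.3 − 164.8 = 20.5 K
γ̇_max² = ΔT_a·ρ·cp / (η·t_res) = [20.5 × 1078 × 1607] / [3791 × 62.2082] = 150.587 s⁻²
γ̇_max = √150.587 = 12.2714 s⁻¹
N_max = γ̇_max h / (πD) = 12.2714·0.00666/(π·0.1274) = 0.204197 rev/s → ×60 = 12.2518 rpm

value=12.25 rpm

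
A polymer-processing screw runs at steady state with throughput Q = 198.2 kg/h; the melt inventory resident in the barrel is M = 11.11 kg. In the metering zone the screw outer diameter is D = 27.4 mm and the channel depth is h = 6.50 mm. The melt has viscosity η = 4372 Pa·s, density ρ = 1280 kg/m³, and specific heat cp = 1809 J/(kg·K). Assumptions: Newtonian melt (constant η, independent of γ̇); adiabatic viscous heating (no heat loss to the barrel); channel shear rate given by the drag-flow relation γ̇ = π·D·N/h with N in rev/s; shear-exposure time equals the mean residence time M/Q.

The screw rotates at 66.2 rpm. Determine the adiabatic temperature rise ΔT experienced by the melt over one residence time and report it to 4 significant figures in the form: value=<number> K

value=81.35 K

Q_s = Q / 3600 = 198.2 / 3600 = 0.0550556 kg/s
t_res = M / Q_s = 11.11 ÷ 0.0550556 = 201.796 s
Convert to SI: D = 0.0274 m, h = 0.0065 m, N = 66.2/60 = 1.10333 rev/s
Shear rate: γ̇ = πDN/h = π·0.0274·1.10333/0.0065 = 14.6115 s⁻¹
ΔT = η·γ̇²·t_res/(ρ·cp) = [4372 × 14.6115² × 201.796] / [1280 × 1809] = 81.3452 K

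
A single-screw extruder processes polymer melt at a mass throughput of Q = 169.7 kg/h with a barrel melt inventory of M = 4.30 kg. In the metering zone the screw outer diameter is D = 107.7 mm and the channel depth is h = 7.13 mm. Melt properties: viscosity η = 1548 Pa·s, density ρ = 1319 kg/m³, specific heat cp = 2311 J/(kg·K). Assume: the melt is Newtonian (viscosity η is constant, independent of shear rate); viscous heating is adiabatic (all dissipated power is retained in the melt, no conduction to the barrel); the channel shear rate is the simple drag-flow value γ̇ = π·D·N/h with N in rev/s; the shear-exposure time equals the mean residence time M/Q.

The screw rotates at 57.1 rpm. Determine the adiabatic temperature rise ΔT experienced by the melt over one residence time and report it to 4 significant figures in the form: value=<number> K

Convert throughput: Q = 169.7 kg/h = 169.7/3600 = 0.0471389 kg/s
t_res = M / Q_s = 4.30 / 0.0471389 = 91.2198 s
Convert to SI: D = 0.1077 m, h = 0.00713 m, N = 57.1/60 = 0.951667 rev/s
γ̇ = π D N / h = (π)(0.1077)(0.951667) / 0.00713 = 45.1607 s⁻¹
ΔT = η·γ̇²·t_res / (ρ·cp) = 1548 · (45.1607)² · 91.2198 / (1319 · 2311) = 94.4794 K

value=94.48 K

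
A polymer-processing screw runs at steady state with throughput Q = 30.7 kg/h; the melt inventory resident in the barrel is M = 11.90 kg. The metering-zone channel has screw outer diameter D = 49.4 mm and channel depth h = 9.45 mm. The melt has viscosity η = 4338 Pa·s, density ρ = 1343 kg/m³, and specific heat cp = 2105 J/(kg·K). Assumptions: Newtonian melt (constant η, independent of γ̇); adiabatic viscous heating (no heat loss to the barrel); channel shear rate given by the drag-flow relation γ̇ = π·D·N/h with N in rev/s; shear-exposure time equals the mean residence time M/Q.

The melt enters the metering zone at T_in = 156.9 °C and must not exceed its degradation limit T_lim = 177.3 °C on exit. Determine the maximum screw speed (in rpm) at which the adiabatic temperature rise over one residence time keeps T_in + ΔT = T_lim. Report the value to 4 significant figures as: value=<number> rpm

value=11.28 rpm

Convert throughput: Q = 30.7 kg/h = 30.7/3600 = 0.00852778 kg/s
t_res = M / Q_s = 11.90 / 0.00852778 = 1395.44 s
Geometry in SI: D = 49.4 mm → 0.0494 m, h = 9.45 mm → 0.00945 m
Allowable rise: ΔT_a = T_lim − T_in = 177.3 − 156.9 = 20.4 K
γ̇_max² = ΔT_a·ρ·cp/(η·t_res) = 20.4·1343·2105/(4338·1395.44) = 9.52703 s⁻²
γ̇_max = sqrt(9.52703) = 3.08659 s⁻¹
N_max = γ̇_max h / (πD) = 3.08659·0.00945/(π·0.0494) = 0.187946 rev/s → ×60 = 11.2768 rpm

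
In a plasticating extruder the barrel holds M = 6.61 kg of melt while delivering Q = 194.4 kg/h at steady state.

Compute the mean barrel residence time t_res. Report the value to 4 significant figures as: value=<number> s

value=122.4 s

Q_s = Q / 3600 = 194.4 / 3600 = 0.054 kg/s
t_res = M / Q_s = 6.61 / 0.054 = 122.407 s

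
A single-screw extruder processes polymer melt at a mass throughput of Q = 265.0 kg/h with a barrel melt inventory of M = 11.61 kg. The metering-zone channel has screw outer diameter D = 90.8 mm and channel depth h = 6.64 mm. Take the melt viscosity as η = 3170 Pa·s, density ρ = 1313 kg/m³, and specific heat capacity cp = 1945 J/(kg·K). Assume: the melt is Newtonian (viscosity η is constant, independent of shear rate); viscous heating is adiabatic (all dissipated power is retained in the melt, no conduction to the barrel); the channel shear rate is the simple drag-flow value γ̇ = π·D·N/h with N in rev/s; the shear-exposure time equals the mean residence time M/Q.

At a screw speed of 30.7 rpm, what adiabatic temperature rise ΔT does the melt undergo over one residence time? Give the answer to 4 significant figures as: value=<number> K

Convert throughput: Q = 265.0 kg/h = 265.0/3600 = 0.0736111 kg/s
t_res = M / Q_s = 11.61 / 0.0736111 = 157.721 s
Convert to SI: D = 0.0908 m, h = 0.00664 m, N = 30.7/60 = 0.511667 rev/s
Shear rate: γ̇ = πDN/h = π·0.0908·0.511667/0.00664 = 21.9814 s⁻¹
Adiabatic rise: ΔT = η γ̇² t_res / (ρ cp) = 3170·(21.9814)²·157.721 / (1313·1945) = 94.5961 K

value=94.60 K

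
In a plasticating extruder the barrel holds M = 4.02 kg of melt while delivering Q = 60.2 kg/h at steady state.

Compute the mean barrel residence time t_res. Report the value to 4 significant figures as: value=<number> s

Convert throughput: Q = 60.2 kg/h = 60.2/3600 = 0.0167222 kg/s
t_res = M / Q_s = 4.02 ÷ 0.0167222 = 240.399 s

value=240.4 s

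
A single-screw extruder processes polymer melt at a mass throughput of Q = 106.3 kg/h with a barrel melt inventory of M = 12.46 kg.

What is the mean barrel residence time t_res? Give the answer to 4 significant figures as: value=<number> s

value=422.0 s

Throughput in SI: Q_s = 106.3 kg/h ÷ 3600 s/h = 0.0295278 kg/s
t_res = M / Q_s = 12.46 / 0.0295278 = 421.976 s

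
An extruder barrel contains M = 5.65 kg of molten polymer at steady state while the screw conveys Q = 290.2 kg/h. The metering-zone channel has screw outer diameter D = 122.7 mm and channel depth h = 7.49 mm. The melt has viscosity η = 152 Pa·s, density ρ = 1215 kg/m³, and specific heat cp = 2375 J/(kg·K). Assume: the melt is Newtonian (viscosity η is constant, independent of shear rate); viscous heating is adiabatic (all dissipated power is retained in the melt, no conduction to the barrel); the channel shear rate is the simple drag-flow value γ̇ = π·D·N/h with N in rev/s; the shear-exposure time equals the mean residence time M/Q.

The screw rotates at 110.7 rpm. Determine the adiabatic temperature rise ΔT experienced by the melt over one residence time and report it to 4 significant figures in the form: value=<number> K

value=33.29 K

Throughput in SI: Q_s = 290.2 kg/h ÷ 3600 s/h = 0.0806111 kg/s
t_res = M / Q_s = 5.65 / 0.0806111 = 70.0896 s
D = 122.7 mm = 0.1227 m;  h = 7.49 mm = 0.00749 m;  N = 110.7 rpm / 60 = 1.845 rev/s
γ̇ = π D N / h = (π)(0.1227)(1.845) / 0.00749 = 94.9531 s⁻¹
ΔT = η·γ̇²·t_res/(ρ·cp) = [152 × 94.9531² × 70.0896] / [1215 × 2375] = 33.287 K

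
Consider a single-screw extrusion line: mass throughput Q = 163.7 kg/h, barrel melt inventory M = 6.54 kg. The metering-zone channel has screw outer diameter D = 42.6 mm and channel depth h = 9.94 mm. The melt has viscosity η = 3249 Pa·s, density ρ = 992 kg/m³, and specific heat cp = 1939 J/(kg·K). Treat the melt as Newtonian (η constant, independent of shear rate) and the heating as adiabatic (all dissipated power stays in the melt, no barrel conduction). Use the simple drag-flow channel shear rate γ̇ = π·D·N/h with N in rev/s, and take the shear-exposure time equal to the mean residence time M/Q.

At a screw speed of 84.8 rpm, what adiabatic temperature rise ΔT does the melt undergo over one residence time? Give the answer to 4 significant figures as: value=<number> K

value=87.97 K

Convert throughput: Q = 163.7 kg/h = 163.7/3600 = 0.0454722 kg/s
Mean residence time: t_res = M/Q_s = 6.54 kg / 0.0454722 kg/s = 143.824 s
Convert to SI: D = 0.0426 m, h = 0.00994 m, N = 84.8/60 = 1.41333 rev/s
Shear rate: γ̇ = πDN/h = π·0.0426·1.41333/0.00994 = 19.0291 s⁻¹
ΔT = η·γ̇²·t_res/(ρ·cp) = [3249 × 19.0291² × 143.824] / [992 × 1939] = 87.9685 K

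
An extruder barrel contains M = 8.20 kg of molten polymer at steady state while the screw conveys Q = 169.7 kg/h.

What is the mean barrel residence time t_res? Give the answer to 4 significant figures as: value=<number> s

value=174.0 s

Convert throughput: Q = 169.7 kg/h = 169.7/3600 = 0.0471389 kg/s
Mean residence time: t_res = M/Q_s = 8.20 kg / 0.0471389 kg/s = 173.954 s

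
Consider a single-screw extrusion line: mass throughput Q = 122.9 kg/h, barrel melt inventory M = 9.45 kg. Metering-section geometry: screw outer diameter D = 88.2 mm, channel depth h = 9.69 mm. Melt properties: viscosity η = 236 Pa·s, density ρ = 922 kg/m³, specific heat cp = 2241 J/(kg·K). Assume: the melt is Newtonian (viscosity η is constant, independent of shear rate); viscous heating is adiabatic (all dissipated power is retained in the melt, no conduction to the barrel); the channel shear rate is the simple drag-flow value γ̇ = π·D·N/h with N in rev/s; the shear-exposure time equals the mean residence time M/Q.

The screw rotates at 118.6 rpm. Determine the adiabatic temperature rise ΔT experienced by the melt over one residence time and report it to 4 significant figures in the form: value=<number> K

value=101.0 K

Throughput in SI: Q_s = 122.9 kg/h ÷ 3600 s/h = 0.0341389 kg/s
t_res = M / Q_s = 9.45 ÷ 0.0341389 = 276.81 s
D = 88.2 mm = 0.0882 m;  h = 9.69 mm = 0.00969 m;  N = 118.6 rpm / 60 = 1.97667 rev/s
Shear rate: γ̇ = πDN/h = π·0.0882·1.97667/0.00969 = 56.5234 s⁻¹
Adiabatic rise: ΔT = η γ̇² t_res / (ρ cp) = 236·(56.5234)²·276.81 / (922·2241) = 101.013 K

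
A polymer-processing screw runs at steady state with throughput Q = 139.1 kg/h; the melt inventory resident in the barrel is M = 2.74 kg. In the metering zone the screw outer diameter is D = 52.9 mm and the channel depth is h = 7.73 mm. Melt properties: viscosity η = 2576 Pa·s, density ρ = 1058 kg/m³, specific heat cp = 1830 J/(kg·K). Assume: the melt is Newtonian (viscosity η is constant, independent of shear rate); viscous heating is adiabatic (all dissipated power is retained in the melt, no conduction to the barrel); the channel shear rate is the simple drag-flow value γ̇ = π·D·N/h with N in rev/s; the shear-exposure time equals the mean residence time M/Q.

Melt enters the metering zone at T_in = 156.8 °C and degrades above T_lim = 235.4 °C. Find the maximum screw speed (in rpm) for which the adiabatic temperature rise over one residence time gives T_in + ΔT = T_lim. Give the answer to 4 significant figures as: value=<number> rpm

value=80.55 rpm

Throughput in SI: Q_s = 139.1 kg/h ÷ 3600 s/h = 0.0386389 kg/s
t_res = M / Q_s = 2.74 / 0.0386389 = 70.913 s
Convert to metres: D = 0.0529 m, h = 0.00773 m
ΔT_a = T_lim − T_in = 235.4 °C − 156.8 °C = 78.6 K
γ̇_max² = ΔT_a·ρ·cp / (η·t_res) = [78.6 × 1058 × 1830] / [2576 × 70.913] = 833.082 s⁻²
γ̇_max = √833.082 = 28.8632 s⁻¹
N_max = γ̇_max h / (πD) = 28.8632·0.00773/(π·0.0529) = 1.34251 rev/s → ×60 = 80.5506 rpm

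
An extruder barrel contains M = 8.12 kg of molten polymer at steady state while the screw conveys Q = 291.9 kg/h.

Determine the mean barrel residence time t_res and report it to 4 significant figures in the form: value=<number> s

Throughput in SI: Q_s = 291.9 kg/h ÷ 3600 s/h = 0.0810833 kg/s
t_res = M / Q_s = 8.12 / 0.0810833 = 100.144 s

value=100.1 s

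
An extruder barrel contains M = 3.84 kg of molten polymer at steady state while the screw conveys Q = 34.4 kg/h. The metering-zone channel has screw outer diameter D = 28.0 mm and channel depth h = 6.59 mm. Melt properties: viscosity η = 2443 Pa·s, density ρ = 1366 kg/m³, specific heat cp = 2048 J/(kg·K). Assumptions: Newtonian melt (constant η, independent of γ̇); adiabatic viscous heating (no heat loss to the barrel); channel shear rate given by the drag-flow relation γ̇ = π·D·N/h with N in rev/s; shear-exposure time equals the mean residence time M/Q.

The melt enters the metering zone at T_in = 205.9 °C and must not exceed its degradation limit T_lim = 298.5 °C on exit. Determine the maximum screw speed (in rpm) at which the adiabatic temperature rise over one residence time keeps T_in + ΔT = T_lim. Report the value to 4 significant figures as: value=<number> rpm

Convert throughput: Q = 34.4 kg/h = 34.4/3600 = 0.00955556 kg/s
t_res = M / Q_s = 3.84 ÷ 0.00955556 = 401.86 s
Geometry in SI: D = 28.0 mm → 0.028 m, h = 6.59 mm → 0.00659 m
ΔT_a = T_lim − T_in = 298.5 °C − 205.9 °C = 92.6 K
γ̇_max² = ΔT_a·ρ·cp/(η·t_res) = 92.6·1366·2048/(2443·401.86) = 263.872 s⁻²
γ̇_max = √263.872 = 16.2441 s⁻¹
N_max = γ̇_max h / (πD) = 16.2441·0.00659/(π·0.028) = 1.21695 rev/s → ×60 = 73.0172 rpm

value=73.02 rpm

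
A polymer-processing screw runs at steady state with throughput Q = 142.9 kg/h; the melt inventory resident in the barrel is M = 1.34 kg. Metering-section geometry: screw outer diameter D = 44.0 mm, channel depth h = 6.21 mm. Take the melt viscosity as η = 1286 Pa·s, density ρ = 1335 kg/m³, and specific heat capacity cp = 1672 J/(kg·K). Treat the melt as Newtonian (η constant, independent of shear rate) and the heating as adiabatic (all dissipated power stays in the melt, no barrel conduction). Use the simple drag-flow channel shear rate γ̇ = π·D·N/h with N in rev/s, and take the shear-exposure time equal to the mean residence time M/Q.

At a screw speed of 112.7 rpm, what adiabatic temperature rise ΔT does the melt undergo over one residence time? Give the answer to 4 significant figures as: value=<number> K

Q_s = Q / 3600 = 142.9 / 3600 = 0.0396944 kg/s
Mean residence time: t_res = M/Q_s = 1.34 kg / 0.0396944 kg/s = 33.7579 s
Convert to SI: D = 0.044 m, h = 0.00621 m, N = 112.7/60 = 1.87833 rev/s
Shear rate: γ̇ = πDN/h = π·0.044·1.87833/0.00621 = 41.8103 s⁻¹
ΔT = η·γ̇²·t_res / (ρ·cp) = 1286 · (41.8103)² · 33.7579 / (1335 · 1672) = 33.999 K

value=34.00 K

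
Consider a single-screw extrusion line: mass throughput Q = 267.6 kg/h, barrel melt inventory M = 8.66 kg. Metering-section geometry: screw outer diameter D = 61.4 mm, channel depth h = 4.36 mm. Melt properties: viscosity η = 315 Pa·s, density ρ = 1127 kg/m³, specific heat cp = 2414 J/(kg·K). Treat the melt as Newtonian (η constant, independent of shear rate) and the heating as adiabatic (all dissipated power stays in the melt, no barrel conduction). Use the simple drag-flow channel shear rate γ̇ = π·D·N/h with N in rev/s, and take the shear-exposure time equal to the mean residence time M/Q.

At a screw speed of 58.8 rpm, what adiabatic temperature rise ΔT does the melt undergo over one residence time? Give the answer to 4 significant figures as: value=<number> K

Throughput in SI: Q_s = 267.6 kg/h ÷ 3600 s/h = 0.0743333 kg/s
t_res = M / Q_s = 8.66 / 0.0743333 = 116.502 s
Convert to SI: D = 0.0614 m, h = 0.00436 m, N = 58.8/60 = 0.98 rev/s
γ̇ = π D N / h = (π)(0.0614)(0.98) / 0.00436 = 43.3569 s⁻¹
ΔT = η·γ̇²·t_res/(ρ·cp) = [315 × 43.3569² × 116.502] / [1127 × 2414] = 25.3571 K

value=25.36 K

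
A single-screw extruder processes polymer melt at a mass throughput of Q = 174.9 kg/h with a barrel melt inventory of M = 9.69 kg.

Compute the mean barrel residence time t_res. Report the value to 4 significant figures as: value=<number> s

Throughput in SI: Q_s = 174.9 kg/h ÷ 3600 s/h = 0.0485833 kg/s
t_res = M / Q_s = 9.69 ÷ 0.0485833 = 199.451 s

value=199.5 s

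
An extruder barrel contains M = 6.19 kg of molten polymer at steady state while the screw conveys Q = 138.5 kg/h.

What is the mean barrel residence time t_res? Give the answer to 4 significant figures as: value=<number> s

value=160.9 s

Throughput in SI: Q_s = 138.5 kg/h ÷ 3600 s/h = 0.0384722 kg/s
t_res = M / Q_s = 6.19 ÷ 0.0384722 = 160.895 s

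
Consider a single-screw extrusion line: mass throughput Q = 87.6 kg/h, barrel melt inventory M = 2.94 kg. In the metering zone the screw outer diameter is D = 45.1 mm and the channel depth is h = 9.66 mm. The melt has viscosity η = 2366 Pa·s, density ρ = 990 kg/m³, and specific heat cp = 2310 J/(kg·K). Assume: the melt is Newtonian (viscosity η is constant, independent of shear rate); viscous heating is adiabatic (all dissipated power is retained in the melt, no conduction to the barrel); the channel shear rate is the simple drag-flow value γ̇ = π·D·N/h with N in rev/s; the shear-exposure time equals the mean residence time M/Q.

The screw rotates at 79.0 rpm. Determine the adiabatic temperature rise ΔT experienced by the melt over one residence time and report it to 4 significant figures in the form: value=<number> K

value=46.62 K

Throughput in SI: Q_s = 87.6 kg/h ÷ 3600 s/h = 0.0243333 kg/s
Mean residence time: t_res = M/Q_s = 2.94 kg / 0.0243333 kg/s = 120.822 s
D = 45.1 mm = 0.0451 m;  h = 9.66 mm = 0.00966 m;  N = 79.0 rpm / 60 = 1.31667 rev/s
γ̇ = π D N / h = (π)(0.0451)(1.31667) / 0.00966 = 19.3119 s⁻¹
ΔT = η·γ̇²·t_res/(ρ·cp) = [2366 × 19.3119² × 120.822] / [990 × 2310] = 46.6191 K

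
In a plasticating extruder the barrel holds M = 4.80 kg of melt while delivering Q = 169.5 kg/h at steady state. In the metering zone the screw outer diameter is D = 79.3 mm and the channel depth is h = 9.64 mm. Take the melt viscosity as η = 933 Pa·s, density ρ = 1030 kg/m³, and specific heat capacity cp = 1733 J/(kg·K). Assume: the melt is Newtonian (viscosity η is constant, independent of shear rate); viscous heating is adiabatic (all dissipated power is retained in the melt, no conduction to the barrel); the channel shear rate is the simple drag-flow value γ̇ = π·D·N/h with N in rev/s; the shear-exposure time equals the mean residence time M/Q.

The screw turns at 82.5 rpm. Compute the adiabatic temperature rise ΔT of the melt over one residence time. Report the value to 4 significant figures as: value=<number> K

Throughput in SI: Q_s = 169.5 kg/h ÷ 3600 s/h = 0.0470833 kg/s
Mean residence time: t_res = M/Q_s = 4.80 kg / 0.0470833 kg/s = 101.947 s
Geometry in metres: D = 79.3 mm → 0.0793 m, h = 9.64 mm → 0.00964 m; screw speed N = 82.5 rpm = 1.375 rev/s
γ̇ = π·D·N / h = π · 0.0793 · 1.375 / 0.00964 = 35.5344 s⁻¹
ΔT = η·γ̇²·t_res / (ρ·cp) = 933 · (35.5344)² · 101.947 / (1030 · 1733) = 67.2849 K

value=67.28 K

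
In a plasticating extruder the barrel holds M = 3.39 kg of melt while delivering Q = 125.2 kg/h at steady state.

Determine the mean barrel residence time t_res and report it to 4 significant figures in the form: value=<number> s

value=97.48 s

Throughput in SI: Q_s = 125.2 kg/h ÷ 3600 s/h = 0.0347778 kg/s
t_res = M / Q_s = 3.39 / 0.0347778 = 97.476 s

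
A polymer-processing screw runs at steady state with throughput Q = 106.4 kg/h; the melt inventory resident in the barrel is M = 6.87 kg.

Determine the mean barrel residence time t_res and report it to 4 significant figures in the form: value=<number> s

value=232.4 s

Convert throughput: Q = 106.4 kg/h = 106.4/3600 = 0.0295556 kg/s
t_res = M / Q_s = 6.87 ÷ 0.0295556 = 232.444 s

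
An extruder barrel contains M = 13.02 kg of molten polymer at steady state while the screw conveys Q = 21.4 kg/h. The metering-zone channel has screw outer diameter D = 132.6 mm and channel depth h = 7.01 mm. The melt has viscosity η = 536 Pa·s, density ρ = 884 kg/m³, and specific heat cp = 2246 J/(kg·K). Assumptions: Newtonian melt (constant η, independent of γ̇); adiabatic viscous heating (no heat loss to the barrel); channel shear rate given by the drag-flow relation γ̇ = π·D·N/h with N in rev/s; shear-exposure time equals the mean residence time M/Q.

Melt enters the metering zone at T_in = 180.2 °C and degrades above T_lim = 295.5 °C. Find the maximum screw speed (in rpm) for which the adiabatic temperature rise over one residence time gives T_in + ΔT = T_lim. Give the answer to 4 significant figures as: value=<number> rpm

Convert throughput: Q = 21.4 kg/h = 21.4/3600 = 0.00594444 kg/s
t_res = M / Q_s = 13.02 ÷ 0.00594444 = 2190.28 s
Geometry in SI: D = 132.6 mm → 0.1326 m, h = 7.01 mm → 0.00701 m
Allowable rise: ΔT_a = T_lim − T_in = 295.5 − 180.2 = 115.3 K
γ̇_max² = ΔT_a·ρ·cp/(η·t_res) = 115.3·884·2246/(536·2190.28) = 194.997 s⁻²
Take the square root: γ̇_max = √(194.997) = 13.9641 s⁻¹
N_max = γ̇_max·h / (π·D) = 13.9641 · 0.00701 / (π · 0.1326) = 0.234984 rev/s = 14.099 rpm

value=14.10 rpm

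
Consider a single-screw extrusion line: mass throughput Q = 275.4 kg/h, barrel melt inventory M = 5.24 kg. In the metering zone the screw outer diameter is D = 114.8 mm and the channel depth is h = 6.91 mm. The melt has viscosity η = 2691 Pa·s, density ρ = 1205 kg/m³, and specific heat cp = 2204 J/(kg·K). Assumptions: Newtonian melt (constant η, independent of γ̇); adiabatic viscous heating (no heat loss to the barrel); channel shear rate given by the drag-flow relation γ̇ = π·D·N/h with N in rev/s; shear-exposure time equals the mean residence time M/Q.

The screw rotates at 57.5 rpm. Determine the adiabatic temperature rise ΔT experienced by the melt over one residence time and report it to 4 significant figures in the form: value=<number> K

value=173.6 K

Q_s = Q / 3600 = 275.4 / 3600 = 0.0765 kg/s
t_res = M / Q_s = 5.24 ÷ 0.0765 = 68.4967 s
Convert to SI: D = 0.1148 m, h = 0.00691 m, N = 57.5/60 = 0.958333 rev/s
γ̇ = π D N / h = (π)(0.1148)(0.958333) / 0.00691 = 50.0185 s⁻¹
Adiabatic rise: ΔT = η γ̇² t_res / (ρ cp) = 2691·(50.0185)²·68.4967 / (1205·2204) = 173.638 K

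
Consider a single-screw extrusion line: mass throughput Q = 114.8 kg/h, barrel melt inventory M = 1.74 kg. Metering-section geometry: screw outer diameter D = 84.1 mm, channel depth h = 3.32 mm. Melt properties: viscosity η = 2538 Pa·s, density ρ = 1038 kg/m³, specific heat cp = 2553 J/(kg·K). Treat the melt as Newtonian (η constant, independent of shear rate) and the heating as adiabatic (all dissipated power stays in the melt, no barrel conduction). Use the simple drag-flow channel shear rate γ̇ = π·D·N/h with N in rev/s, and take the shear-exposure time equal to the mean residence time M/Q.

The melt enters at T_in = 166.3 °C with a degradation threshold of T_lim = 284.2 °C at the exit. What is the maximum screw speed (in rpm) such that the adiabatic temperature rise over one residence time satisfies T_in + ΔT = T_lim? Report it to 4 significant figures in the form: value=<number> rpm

value=35.81 rpm

Q_s = Q / 3600 = 114.8 / 3600 = 0.0318889 kg/s
t_res = M / Q_s = 1.74 ÷ 0.0318889 = 54.5645 s
Geometry in SI: D = 84.1 mm → 0.0841 m, h = 3.32 mm → 0.00332 m
ΔT_a = T_lim − T_in = 284.2 − 166.3 = 117.9 K
γ̇_max² = ΔT_a·ρ·cp/(η·t_res) = 117.9·1038·2553/(2538·54.5645) = 2256.11 s⁻²
γ̇_max = √2256.11 = 47.4985 s⁻¹
Solve γ̇ = πDN/h for N: N_max = γ̇_max·h/(π·D) = 47.4985 × 0.00332 / (π × 0.0841) = 0.59686 rev/s = 35.8116 rpm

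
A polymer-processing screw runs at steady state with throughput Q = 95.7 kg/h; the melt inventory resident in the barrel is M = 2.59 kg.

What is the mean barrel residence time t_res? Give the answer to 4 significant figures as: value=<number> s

value=97.43 s

Throughput in SI: Q_s = 95.7 kg/h ÷ 3600 s/h = 0.0265833 kg/s
t_res = M / Q_s = 2.59 ÷ 0.0265833 = 97.4295 s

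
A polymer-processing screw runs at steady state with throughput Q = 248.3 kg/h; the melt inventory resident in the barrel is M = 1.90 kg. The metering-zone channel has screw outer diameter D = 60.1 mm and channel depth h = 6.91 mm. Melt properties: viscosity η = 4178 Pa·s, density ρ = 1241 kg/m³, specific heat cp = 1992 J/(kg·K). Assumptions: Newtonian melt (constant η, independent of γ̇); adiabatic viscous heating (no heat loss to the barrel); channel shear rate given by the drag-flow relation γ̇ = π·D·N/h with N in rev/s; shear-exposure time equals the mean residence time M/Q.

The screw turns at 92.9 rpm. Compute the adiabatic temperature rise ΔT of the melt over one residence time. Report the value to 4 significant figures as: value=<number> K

Convert throughput: Q = 248.3 kg/h = 248.3/3600 = 0.0689722 kg/s
t_res = M / Q_s = 1.90 / 0.0689722 = 27.5473 s
Geometry in metres: D = 60.1 mm → 0.0601 m, h = 6.91 mm → 0.00691 m; screw speed N = 92.9 rpm = 1.54833 rev/s
Shear rate: γ̇ = πDN/h = π·0.0601·1.54833/0.00691 = 42.3069 s⁻¹
Adiabatic rise: ΔT = η γ̇² t_res / (ρ cp) = 4178·(42.3069)²·27.5473 / (1241·1992) = 83.3313 K

value=83.33 K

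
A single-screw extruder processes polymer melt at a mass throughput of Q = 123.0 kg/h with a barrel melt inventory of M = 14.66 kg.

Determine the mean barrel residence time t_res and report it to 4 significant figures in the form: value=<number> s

value=429.1 s

Throughput in SI: Q_s = 123.0 kg/h ÷ 3600 s/h = 0.0341667 kg/s
t_res = M / Q_s = 14.66 ÷ 0.0341667 = 429.073 s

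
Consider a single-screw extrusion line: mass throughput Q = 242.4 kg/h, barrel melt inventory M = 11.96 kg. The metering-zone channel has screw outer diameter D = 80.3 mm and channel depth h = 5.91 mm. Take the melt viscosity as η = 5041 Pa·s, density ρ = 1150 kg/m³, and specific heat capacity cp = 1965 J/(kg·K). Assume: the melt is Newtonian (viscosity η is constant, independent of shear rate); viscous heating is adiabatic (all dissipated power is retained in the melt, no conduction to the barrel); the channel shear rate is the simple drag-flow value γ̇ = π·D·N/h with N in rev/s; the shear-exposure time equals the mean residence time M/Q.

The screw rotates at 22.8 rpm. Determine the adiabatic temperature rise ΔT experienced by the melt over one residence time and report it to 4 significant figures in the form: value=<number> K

value=104.3 K

Convert throughput: Q = 242.4 kg/h = 242.4/3600 = 0.0673333 kg/s
t_res = M / Q_s = 11.96 ÷ 0.0673333 = 177.624 s
Geometry in metres: D = 80.3 mm → 0.0803 m, h = 5.91 mm → 0.00591 m; screw speed N = 22.8 rpm = 0.38 rev/s
γ̇ = π·D·N / h = π · 0.0803 · 0.38 / 0.00591 = 16.2204 s⁻¹
ΔT = η·γ̇²·t_res / (ρ·cp) = 5041 · (16.2204)² · 177.624 / (1150 · 1965) = 104.251 K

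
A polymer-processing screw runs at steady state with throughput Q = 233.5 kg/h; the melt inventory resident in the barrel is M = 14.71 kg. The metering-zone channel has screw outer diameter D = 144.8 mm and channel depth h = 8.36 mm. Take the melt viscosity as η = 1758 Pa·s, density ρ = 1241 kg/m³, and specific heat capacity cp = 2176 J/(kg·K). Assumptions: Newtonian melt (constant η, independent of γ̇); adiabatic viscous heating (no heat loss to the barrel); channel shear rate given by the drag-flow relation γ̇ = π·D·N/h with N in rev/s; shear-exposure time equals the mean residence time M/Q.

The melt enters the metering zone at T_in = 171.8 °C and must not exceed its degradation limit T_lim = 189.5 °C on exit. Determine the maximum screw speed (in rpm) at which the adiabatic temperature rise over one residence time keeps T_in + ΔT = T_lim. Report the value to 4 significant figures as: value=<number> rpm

value=12.07 rpm

Q_s = Q / 3600 = 233.5 / 3600 = 0.0648611 kg/s
Mean residence time: t_res = M/Q_s = 14.71 kg / 0.0648611 kg/s = 226.792 s
Geometry in SI: D = 144.8 mm → 0.1448 m, h = 8.36 mm → 0.00836 m
ΔT_a = T_lim − T_in = 189.5 − 171.8 = 17.7 K
γ̇_max² = ΔT_a·ρ·cp / (η·t_res) = [17.7 × 1241 × 2176] / [1758 × 226.792] = 119.883 s⁻²
γ̇_max = sqrt(119.883) = 10.9491 s⁻¹
Solve γ̇ = πDN/h for N: N_max = γ̇_max·h/(π·D) = 10.9491 × 0.00836 / (π × 0.1448) = 0.201218 rev/s = 12.0731 rpm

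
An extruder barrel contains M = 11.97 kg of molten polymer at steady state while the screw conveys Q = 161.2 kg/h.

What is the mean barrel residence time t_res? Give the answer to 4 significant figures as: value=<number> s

Throughput in SI: Q_s = 161.2 kg/h ÷ 3600 s/h = 0.0447778 kg/s
t_res = M / Q_s = 11.97 / 0.0447778 = 267.32 s

value=267.3 s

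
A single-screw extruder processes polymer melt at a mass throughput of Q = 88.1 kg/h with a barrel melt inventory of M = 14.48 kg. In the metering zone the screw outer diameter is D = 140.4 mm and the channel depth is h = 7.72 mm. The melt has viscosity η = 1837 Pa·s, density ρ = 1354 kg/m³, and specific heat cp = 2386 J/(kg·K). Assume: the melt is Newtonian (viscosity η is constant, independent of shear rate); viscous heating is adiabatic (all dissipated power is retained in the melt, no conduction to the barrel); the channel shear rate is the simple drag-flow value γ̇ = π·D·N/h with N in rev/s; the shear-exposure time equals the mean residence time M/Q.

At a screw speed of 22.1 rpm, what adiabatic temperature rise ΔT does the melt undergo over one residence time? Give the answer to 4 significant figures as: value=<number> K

value=149.0 K

Throughput in SI: Q_s = 88.1 kg/h ÷ 3600 s/h = 0.0244722 kg/s
t_res = M / Q_s = 14.48 ÷ 0.0244722 = 591.691 s
Convert to SI: D = 0.1404 m, h = 0.00772 m, N = 22.1/60 = 0.368333 rev/s
γ̇ = π D N / h = (π)(0.1404)(0.368333) / 0.00772 = 21.0446 s⁻¹
ΔT = η·γ̇²·t_res / (ρ·cp) = 1837 · (21.0446)² · 591.691 / (1354 · 2386) = 149.004 K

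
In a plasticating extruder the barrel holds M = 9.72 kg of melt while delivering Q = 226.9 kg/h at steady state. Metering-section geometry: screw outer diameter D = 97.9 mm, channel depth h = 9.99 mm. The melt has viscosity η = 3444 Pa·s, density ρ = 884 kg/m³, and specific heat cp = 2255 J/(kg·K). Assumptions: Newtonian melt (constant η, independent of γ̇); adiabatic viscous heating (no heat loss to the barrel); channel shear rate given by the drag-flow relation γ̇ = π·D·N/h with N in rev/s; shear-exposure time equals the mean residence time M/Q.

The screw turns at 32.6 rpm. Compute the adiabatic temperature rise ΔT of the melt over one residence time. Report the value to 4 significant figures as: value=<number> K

value=74.55 K

Q_s = Q / 3600 = 226.9 / 3600 = 0.0630278 kg/s
t_res = M / Q_s = 9.72 ÷ 0.0630278 = 154.218 s
Geometry in metres: D = 97.9 mm → 0.0979 m, h = 9.99 mm → 0.00999 m; screw speed N = 32.6 rpm = 0.543333 rev/s
γ̇ = π·D·N / h = π · 0.0979 · 0.543333 / 0.00999 = 16.7276 s⁻¹
ΔT = η·γ̇²·t_res / (ρ·cp) = 3444 · (16.7276)² · 154.218 / (884 · 2255) = 74.5531 K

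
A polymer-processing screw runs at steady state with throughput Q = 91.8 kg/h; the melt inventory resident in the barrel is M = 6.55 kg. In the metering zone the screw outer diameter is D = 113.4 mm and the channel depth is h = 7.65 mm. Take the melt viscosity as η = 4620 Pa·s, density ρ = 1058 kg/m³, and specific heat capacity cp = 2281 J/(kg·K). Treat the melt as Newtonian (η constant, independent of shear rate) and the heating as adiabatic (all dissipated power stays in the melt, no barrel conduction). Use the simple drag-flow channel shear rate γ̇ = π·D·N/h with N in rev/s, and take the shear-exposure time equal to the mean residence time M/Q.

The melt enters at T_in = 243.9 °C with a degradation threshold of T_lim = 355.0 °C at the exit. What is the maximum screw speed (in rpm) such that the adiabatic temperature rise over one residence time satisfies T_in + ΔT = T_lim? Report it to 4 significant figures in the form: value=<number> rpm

Throughput in SI: Q_s = 91.8 kg/h ÷ 3600 s/h = 0.0255 kg/s
t_res = M / Q_s = 6.55 ÷ 0.0255 = 256.863 s
D = 113.4 mm = 0.1134 m;  h = 7.65 mm = 0.00765 m
ΔT_a = T_lim − T_in = 355.0 − 243.9 = 111.1 K
Invert ΔT = ηγ̇²t_res/(ρcp) for γ̇: γ̇_max² = ΔT_a ρ cp / (η t_res) = 111.1·1058·2281 / (4620·256.863) = 225.934 s⁻²
γ̇_max = sqrt(225.934) = 15.0311 s⁻¹
N_max = γ̇_max·h / (π·D) = 15.0311 · 0.00765 / (π · 0.1134) = 0.322767 rev/s = 19.366 rpm

value=19.37 rpm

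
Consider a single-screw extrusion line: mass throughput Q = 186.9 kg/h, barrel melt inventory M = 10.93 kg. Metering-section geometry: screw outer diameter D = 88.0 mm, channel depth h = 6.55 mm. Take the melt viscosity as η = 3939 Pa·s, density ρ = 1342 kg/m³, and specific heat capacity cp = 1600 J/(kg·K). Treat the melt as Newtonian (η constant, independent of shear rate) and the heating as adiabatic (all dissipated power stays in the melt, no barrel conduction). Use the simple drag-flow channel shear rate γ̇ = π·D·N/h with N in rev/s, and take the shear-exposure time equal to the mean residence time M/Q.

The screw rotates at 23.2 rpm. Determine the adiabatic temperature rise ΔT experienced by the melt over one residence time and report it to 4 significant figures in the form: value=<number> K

value=102.9 K

Convert throughput: Q = 186.9 kg/h = 186.9/3600 = 0.0519167 kg/s
t_res = M / Q_s = 10.93 / 0.0519167 = 210.53 s
Convert to SI: D = 0.088 m, h = 0.00655 m, N = 23.2/60 = 0.386667 rev/s
γ̇ = π D N / h = (π)(0.088)(0.386667) / 0.00655 = 16.3203 s⁻¹
ΔT = η·γ̇²·t_res/(ρ·cp) = [3939 × 16.3203² × 210.53] / [1342 × 1600] = 102.869 K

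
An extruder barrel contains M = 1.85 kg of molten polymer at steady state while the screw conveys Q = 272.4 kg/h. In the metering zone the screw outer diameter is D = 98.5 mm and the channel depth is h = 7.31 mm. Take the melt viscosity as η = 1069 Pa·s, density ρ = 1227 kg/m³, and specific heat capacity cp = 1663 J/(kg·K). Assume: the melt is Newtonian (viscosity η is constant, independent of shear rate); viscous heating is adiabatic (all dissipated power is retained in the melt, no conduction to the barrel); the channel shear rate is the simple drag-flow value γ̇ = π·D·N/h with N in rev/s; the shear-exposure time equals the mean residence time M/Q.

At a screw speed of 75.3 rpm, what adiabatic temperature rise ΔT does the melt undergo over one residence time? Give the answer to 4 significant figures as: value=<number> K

value=36.15 K

Throughput in SI: Q_s = 272.4 kg/h ÷ 3600 s/h = 0.0756667 kg/s
t_res = M / Q_s = 1.85 / 0.0756667 = 24.4493 s
Convert to SI: D = 0.0985 m, h = 0.00731 m, N = 75.3/60 = 1.255 rev/s
Shear rate: γ̇ = πDN/h = π·0.0985·1.255/0.00731 = 53.1267 s⁻¹
Adiabatic rise: ΔT = η γ̇² t_res / (ρ cp) = 1069·(53.1267)²·24.4493 / (1227·1663) = 36.152 K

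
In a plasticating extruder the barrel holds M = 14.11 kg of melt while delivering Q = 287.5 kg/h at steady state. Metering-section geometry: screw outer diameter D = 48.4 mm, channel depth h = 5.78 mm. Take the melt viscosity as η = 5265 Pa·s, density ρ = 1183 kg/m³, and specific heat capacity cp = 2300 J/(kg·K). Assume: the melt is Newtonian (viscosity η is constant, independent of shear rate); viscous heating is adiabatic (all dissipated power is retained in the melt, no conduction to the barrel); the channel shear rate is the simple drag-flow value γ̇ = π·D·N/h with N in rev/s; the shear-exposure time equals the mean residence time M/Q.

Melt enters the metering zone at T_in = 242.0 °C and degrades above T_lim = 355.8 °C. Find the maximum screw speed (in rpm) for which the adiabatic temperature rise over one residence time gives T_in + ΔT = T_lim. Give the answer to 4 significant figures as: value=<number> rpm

Throughput in SI: Q_s = 287.5 kg/h ÷ 3600 s/h = 0.0798611 kg/s
t_res = M / Q_s = 14.11 ÷ 0.0798611 = 176.682 s
Geometry in SI: D = 48.4 mm → 0.0484 m, h = 5.78 mm → 0.00578 m
ΔT_a = T_lim − T_in = 355.8 − 242.0 = 113.8 K
γ̇_max² = ΔT_a·ρ·cp/(η·t_res) = 113.8·1183·2300/(5265·176.682) = 332.862 s⁻²
γ̇_max = √332.862 = 18.2445 s⁻¹
N_max = γ̇_max·h / (π·D) = 18.2445 · 0.00578 / (π · 0.0484) = 0.69353 rev/s = 41.6118 rpm

value=41.61 rpm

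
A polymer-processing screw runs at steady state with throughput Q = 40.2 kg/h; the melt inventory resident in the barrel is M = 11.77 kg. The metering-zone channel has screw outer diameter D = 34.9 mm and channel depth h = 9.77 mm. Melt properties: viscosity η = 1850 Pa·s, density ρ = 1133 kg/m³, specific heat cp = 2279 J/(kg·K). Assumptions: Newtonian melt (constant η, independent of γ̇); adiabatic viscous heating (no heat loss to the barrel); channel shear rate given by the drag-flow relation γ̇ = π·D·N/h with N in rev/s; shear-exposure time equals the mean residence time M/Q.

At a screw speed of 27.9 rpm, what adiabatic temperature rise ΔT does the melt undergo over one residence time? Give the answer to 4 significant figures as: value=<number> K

Convert throughput: Q = 40.2 kg/h = 40.2/3600 = 0.0111667 kg/s
Mean residence time: t_res = M/Q_s = 11.77 kg / 0.0111667 kg/s = 1054.03 s
D = 34.9 mm = 0.0349 m;  h = 9.77 mm = 0.00977 m;  N = 27.9 rpm / 60 = 0.465 rev/s
Shear rate: γ̇ = πDN/h = π·0.0349·0.465/0.00977 = 5.21836 s⁻¹
ΔT = η·γ̇²·t_res / (ρ·cp) = 1850 · (5.21836)² · 1054.03 / (1133 · 2279) = 20.5645 K

value=20.56 K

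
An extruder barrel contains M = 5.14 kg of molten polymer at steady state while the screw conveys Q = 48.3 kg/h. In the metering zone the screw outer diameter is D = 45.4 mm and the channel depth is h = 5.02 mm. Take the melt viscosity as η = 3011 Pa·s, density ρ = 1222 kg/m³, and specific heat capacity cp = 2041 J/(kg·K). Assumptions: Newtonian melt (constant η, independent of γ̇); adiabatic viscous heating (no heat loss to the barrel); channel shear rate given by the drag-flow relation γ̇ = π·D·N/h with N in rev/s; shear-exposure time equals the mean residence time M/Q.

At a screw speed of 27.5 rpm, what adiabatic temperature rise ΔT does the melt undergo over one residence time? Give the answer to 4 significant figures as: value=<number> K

value=78.43 K

Convert throughput: Q = 48.3 kg/h = 48.3/3600 = 0.0134167 kg/s
t_res = M / Q_s = 5.14 / 0.0134167 = 383.106 s
Convert to SI: D = 0.0454 m, h = 0.00502 m, N = 27.5/60 = 0.458333 rev/s
γ̇ = π D N / h = (π)(0.0454)(0.458333) / 0.00502 = 13.0222 s⁻¹
ΔT = η·γ̇²·t_res / (ρ·cp) = 3011 · (13.0222)² · 383.106 / (1222 · 2041) = 78.4299 K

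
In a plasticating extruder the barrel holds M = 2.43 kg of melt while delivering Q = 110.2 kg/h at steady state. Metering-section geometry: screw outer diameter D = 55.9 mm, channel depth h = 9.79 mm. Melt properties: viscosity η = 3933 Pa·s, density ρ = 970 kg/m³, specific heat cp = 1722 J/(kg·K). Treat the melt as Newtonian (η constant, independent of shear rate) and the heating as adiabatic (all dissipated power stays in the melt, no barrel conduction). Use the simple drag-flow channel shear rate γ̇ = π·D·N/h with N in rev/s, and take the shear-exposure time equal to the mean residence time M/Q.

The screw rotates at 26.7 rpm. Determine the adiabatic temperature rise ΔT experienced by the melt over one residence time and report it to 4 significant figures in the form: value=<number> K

value=11.91 K

Convert throughput: Q = 110.2 kg/h = 110.2/3600 = 0.0306111 kg/s
t_res = M / Q_s = 2.43 / 0.0306111 = 79.3829 s
D = 55.9 mm = 0.0559 m;  h = 9.79 mm = 0.00979 m;  N = 26.7 rpm / 60 = 0.445 rev/s
γ̇ = π·D·N / h = π · 0.0559 · 0.445 / 0.00979 = 7.9825 s⁻¹
ΔT = η·γ̇²·t_res / (ρ·cp) = 3933 · (7.9825)² · 79.3829 / (970 · 1722) = 11.9103 K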